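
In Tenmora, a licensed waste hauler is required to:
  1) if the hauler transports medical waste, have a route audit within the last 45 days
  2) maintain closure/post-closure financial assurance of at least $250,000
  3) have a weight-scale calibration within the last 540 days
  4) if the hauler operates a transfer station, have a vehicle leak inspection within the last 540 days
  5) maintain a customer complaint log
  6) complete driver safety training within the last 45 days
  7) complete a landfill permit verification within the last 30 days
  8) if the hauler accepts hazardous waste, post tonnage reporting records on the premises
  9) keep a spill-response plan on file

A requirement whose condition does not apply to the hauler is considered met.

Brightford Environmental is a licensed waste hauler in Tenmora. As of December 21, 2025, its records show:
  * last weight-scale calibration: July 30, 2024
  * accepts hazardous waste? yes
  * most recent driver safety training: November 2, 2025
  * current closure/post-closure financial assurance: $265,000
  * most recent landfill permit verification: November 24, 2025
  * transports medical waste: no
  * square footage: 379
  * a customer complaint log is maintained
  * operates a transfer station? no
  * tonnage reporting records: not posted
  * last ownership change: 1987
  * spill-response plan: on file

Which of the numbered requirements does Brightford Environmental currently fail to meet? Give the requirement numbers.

1. condition 'transports medical waste' does not hold → requirement n/a → met
2. closure/post-closure financial assurance $265,000 ≥ $250,000 → met
3. weight-scale calibration 509 days ago vs limit 540 → met
4. condition 'operates a transfer station' does not hold → requirement n/a → met
5. customer complaint log present → met
6. driver safety training 49 days ago vs limit 45 → not met
7. landfill permit verification 27 days ago vs limit 30 → met
8. condition 'accepts hazardous waste' holds; tonnage reporting records absent → not met
9. spill-response plan present → met
Not met: 6, 8

6, 8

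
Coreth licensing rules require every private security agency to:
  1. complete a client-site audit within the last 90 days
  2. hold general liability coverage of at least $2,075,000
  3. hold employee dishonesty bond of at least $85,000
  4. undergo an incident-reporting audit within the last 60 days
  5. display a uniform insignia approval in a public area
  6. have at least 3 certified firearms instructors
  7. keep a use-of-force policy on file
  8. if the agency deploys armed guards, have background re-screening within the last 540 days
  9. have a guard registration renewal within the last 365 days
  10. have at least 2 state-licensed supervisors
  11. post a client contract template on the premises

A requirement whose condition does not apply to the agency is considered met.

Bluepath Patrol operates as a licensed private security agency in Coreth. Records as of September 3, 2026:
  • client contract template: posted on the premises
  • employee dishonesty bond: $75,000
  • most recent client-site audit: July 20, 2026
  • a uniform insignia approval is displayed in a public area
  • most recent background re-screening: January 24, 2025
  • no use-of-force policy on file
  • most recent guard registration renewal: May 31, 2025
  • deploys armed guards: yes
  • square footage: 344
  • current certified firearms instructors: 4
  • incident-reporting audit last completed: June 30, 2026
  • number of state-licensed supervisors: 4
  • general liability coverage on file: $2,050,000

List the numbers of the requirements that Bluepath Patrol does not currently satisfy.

1. client-site audit 45 days ago vs limit 90 → met
2. general liability coverage $2,050,000 < $2,075,000 → not met
3. employee dishonesty bond $75,000 < $85,000 → not met
4. incident-reporting audit 65 days ago vs limit 60 → not met
5. uniform insignia approval present → met
6. certified firearms instructors 4 ≥ 3 → met
7. use-of-force policy absent → not met
8. condition 'deploys armed guards' holds; background re-screening 587 days ago vs limit 540 → not met
9. guard registration renewal 460 days ago vs limit 365 → not met
10. state-licensed supervisors 4 ≥ 2 → met
11. client contract template present → met
Not met: 2, 3, 4, 7, 8, 9

2, 3, 4, 7, 8, 9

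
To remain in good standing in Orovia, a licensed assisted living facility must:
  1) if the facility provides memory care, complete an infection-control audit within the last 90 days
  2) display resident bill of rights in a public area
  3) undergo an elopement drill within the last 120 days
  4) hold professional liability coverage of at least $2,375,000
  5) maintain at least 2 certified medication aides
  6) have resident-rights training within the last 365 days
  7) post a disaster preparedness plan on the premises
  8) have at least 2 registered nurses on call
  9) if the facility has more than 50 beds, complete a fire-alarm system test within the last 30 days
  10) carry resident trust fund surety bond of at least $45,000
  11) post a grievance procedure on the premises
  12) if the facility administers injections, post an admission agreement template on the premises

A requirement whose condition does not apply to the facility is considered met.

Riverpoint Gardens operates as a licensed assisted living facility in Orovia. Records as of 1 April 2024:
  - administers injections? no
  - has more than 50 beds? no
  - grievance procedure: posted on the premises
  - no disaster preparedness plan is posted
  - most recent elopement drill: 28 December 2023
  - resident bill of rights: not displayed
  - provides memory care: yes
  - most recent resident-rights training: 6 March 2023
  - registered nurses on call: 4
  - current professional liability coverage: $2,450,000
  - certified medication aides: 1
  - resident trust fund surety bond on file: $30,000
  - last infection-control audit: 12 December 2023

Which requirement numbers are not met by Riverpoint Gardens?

1, 2, 5, 6, 7, 10

1. condition 'provides memory care' holds; infection-control audit 111 days ago vs limit 90 → not met
2. resident bill of rights absent → not met
3. elopement drill 95 days ago vs limit 120 → met
4. professional liability coverage $2,450,000 ≥ $2,375,000 → met
5. certified medication aides 1 < 2 → not met
6. resident-rights training 392 days ago vs limit 365 → not met
7. disaster preparedness plan absent → not met
8. registered nurses on call 4 ≥ 2 → met
9. condition 'has more than 50 beds' does not hold → requirement n/a → met
10. resident trust fund surety bond $30,000 < $45,000 → not met
11. grievance procedure present → met
12. condition 'administers injections' does not hold → requirement n/a → met
Not met: 1, 2, 5, 6, 7, 10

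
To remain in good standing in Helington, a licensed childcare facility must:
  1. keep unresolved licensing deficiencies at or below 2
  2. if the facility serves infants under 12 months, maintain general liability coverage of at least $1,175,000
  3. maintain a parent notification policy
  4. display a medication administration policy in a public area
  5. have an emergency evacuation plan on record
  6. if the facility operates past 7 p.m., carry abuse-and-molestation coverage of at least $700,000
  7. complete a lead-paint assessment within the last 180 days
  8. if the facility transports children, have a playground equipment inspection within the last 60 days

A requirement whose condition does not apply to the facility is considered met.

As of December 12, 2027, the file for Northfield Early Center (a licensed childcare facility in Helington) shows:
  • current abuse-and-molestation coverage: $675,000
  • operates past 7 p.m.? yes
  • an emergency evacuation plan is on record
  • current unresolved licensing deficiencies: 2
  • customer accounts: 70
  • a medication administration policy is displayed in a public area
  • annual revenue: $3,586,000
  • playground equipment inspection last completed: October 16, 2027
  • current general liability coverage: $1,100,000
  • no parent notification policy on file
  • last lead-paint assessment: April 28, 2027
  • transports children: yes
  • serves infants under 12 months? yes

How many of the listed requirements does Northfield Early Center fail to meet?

1. unresolved licensing deficiencies 2 ≤ 2 → met
2. condition 'serves infants under 12 months' holds; general liability coverage $1,100,000 < $1,175,000 → not met
3. parent notification policy absent → not met
4. medication administration policy present → met
5. emergency evacuation plan present → met
6. condition 'operates past 7 p.m.' holds; abuse-and-molestation coverage $675,000 < $700,000 → not met
7. lead-paint assessment 228 days ago vs limit 180 → not met
8. condition 'transports children' holds; playground equipment inspection 57 days ago vs limit 60 → met
Not met: 4 of 8

4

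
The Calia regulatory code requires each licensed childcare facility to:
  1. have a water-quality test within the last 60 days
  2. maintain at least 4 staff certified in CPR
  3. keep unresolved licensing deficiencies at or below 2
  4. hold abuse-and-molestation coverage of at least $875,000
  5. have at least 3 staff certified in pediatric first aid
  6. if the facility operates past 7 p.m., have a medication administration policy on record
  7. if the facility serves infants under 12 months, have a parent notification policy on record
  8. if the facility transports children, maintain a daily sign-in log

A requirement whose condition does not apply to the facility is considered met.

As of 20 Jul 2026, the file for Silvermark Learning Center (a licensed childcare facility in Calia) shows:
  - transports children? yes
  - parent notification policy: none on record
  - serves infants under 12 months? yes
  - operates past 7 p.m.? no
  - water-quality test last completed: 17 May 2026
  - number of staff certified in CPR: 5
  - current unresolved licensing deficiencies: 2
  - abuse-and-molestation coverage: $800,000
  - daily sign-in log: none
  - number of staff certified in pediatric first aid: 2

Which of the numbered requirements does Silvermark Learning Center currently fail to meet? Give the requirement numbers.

1, 4, 5, 7, 8

1. water-quality test 64 days ago vs limit 60 → not met
2. staff certified in CPR 5 ≥ 4 → met
3. unresolved licensing deficiencies 2 ≤ 2 → met
4. abuse-and-molestation coverage $800,000 < $875,000 → not met
5. staff certified in pediatric first aid 2 < 3 → not met
6. condition 'operates past 7 p.m.' does not hold → requirement n/a → met
7. condition 'serves infants under 12 months' holds; parent notification policy absent → not met
8. condition 'transports children' holds; daily sign-in log absent → not met
Not met: 1, 4, 5, 7, 8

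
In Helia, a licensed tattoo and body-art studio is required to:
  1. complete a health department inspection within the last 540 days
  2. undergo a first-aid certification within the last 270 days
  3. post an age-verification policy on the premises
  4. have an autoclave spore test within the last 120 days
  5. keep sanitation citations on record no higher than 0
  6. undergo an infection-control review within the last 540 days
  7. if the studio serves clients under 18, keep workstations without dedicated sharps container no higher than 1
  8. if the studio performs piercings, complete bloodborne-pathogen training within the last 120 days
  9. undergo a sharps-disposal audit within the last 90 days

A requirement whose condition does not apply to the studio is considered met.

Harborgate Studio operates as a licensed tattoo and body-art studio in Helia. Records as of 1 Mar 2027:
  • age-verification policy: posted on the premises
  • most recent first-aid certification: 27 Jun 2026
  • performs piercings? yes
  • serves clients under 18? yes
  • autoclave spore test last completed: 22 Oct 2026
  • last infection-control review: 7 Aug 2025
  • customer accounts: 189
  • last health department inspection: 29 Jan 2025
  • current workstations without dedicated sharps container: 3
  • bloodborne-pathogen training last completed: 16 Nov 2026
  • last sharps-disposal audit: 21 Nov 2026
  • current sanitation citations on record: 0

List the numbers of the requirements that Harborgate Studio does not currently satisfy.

1, 4, 6, 7, 9

1. health department inspection 761 days ago vs limit 540 → not met
2. first-aid certification 247 days ago vs limit 270 → met
3. age-verification policy present → met
4. autoclave spore test 130 days ago vs limit 120 → not met
5. sanitation citations on record 0 ≤ 0 → met
6. infection-control review 571 days ago vs limit 540 → not met
7. condition 'serves clients under 18' holds; workstations without dedicated sharps container 3 > 1 → not met
8. condition 'performs piercings' holds; bloodborne-pathogen training 105 days ago vs limit 120 → met
9. sharps-disposal audit 100 days ago vs limit 90 → not met
Not met: 1, 4, 6, 7, 9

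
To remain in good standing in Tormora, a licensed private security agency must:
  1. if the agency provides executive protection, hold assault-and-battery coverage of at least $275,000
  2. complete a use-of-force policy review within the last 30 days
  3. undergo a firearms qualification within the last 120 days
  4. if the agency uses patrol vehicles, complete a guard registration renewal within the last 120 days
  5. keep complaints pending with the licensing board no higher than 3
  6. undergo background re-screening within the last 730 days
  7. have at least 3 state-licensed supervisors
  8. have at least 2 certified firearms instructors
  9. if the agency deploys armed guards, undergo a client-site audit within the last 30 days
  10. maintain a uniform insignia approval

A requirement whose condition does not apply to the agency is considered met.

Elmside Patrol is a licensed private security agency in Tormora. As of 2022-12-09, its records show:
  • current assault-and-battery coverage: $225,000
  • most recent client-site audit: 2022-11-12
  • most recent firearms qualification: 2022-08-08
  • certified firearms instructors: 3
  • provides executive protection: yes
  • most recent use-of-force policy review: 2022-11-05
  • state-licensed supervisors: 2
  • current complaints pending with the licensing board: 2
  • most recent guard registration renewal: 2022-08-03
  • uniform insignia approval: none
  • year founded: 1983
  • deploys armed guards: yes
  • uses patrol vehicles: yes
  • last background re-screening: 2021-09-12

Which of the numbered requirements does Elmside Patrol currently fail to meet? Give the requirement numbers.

1, 2, 3, 4, 7, 10

1. condition 'provides executive protection' holds; assault-and-battery coverage $225,000 < $275,000 → not met
2. use-of-force policy review 34 days ago vs limit 30 → not met
3. firearms qualification 123 days ago vs limit 120 → not met
4. condition 'uses patrol vehicles' holds; guard registration renewal 128 days ago vs limit 120 → not met
5. complaints pending with the licensing board 2 ≤ 3 → met
6. background re-screening 453 days ago vs limit 730 → met
7. state-licensed supervisors 2 < 3 → not met
8. certified firearms instructors 3 ≥ 2 → met
9. condition 'deploys armed guards' holds; client-site audit 27 days ago vs limit 30 → met
10. uniform insignia approval absent → not met
Not met: 1, 2, 3, 4, 7, 10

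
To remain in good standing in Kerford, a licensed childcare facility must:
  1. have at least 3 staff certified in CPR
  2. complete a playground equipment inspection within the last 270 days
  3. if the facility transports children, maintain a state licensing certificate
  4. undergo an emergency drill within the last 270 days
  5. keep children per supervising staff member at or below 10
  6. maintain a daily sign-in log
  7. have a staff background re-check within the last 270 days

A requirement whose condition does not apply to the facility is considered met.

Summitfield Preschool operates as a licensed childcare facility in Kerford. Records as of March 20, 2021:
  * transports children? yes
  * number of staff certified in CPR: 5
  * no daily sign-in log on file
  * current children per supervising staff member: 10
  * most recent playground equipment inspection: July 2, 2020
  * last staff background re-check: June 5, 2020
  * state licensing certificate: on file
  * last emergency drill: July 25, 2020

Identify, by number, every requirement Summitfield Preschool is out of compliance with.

6, 7

1. staff certified in CPR 5 ≥ 3 → met
2. playground equipment inspection 261 days ago vs limit 270 → met
3. condition 'transports children' holds; state licensing certificate present → met
4. emergency drill 238 days ago vs limit 270 → met
5. children per supervising staff member 10 ≤ 10 → met
6. daily sign-in log absent → not met
7. staff background re-check 288 days ago vs limit 270 → not met
Not met: 6, 7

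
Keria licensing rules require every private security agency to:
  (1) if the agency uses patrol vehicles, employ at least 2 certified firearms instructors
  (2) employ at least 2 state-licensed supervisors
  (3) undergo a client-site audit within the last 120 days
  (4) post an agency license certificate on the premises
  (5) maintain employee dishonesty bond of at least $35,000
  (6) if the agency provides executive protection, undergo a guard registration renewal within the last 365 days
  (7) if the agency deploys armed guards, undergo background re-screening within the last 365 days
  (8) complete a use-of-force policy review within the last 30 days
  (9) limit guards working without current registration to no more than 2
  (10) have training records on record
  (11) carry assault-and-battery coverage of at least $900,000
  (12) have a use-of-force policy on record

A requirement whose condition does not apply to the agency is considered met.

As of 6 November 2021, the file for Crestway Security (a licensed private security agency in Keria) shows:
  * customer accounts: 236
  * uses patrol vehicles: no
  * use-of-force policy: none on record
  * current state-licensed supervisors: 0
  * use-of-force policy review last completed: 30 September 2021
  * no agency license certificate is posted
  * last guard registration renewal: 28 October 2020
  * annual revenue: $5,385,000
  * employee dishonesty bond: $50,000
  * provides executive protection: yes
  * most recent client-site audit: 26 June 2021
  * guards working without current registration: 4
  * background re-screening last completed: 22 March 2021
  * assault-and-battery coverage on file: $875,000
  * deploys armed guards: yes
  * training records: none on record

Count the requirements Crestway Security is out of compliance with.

1. condition 'uses patrol vehicles' does not hold → requirement n/a → met
2. state-licensed supervisors 0 < 2 → not met
3. client-site audit 133 days ago vs limit 120 → not met
4. agency license certificate absent → not met
5. employee dishonesty bond $50,000 ≥ $35,000 → met
6. condition 'provides executive protection' holds; guard registration renewal 374 days ago vs limit 365 → not met
7. condition 'deploys armed guards' holds; background re-screening 229 days ago vs limit 365 → met
8. use-of-force policy review 37 days ago vs limit 30 → not met
9. guards working without current registration 4 > 2 → not met
10. training records absent → not met
11. assault-and-battery coverage $875,000 < $900,000 → not met
12. use-of-force policy absent → not met
Not met: 9 of 12

9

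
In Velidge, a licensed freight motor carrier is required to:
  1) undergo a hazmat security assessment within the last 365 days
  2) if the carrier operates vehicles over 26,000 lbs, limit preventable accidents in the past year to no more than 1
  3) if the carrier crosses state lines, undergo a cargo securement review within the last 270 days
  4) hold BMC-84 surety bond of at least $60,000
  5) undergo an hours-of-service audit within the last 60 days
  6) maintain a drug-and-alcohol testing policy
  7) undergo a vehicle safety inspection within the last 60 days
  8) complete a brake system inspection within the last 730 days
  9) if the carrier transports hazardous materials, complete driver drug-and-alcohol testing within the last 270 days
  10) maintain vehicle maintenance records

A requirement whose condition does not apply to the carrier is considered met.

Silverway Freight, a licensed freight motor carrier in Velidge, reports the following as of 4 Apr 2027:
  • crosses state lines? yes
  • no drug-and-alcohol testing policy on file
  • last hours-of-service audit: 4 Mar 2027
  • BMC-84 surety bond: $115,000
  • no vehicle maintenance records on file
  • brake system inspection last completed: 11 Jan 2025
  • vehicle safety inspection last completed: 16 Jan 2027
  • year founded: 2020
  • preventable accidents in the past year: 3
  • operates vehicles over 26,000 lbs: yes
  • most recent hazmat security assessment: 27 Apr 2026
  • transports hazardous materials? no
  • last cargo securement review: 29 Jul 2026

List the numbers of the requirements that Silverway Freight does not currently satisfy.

1. hazmat security assessment 342 days ago vs limit 365 → met
2. condition 'operates vehicles over 26,000 lbs' holds; preventable accidents in the past year 3 > 1 → not met
3. condition 'crosses state lines' holds; cargo securement review 249 days ago vs limit 270 → met
4. BMC-84 surety bond $115,000 ≥ $60,000 → met
5. hours-of-service audit 31 days ago vs limit 60 → met
6. drug-and-alcohol testing policy absent → not met
7. vehicle safety inspection 78 days ago vs limit 60 → not met
8. brake system inspection 813 days ago vs limit 730 → not met
9. condition 'transports hazardous materials' does not hold → requirement n/a → met
10. vehicle maintenance records absent → not met
Not met: 2, 6, 7, 8, 10

2, 6, 7, 8, 10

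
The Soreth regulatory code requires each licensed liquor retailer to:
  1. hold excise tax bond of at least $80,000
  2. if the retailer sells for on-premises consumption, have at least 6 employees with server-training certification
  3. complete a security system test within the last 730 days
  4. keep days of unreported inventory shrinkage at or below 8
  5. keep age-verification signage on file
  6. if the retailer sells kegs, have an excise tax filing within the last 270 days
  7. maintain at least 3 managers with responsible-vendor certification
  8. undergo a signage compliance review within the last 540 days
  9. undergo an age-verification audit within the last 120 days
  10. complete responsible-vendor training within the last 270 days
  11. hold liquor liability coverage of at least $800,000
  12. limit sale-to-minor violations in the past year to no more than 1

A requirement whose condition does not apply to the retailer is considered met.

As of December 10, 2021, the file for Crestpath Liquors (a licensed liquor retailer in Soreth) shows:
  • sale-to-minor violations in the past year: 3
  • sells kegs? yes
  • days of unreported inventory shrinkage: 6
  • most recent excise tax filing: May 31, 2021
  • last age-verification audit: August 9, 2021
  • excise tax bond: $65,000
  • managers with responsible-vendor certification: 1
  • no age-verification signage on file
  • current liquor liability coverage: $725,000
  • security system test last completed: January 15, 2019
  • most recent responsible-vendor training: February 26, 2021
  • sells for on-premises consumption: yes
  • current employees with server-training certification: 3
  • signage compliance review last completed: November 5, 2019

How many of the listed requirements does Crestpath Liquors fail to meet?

10

1. excise tax bond $65,000 < $80,000 → not met
2. condition 'sells for on-premises consumption' holds; employees with server-training certification 3 < 6 → not met
3. security system test 1060 days ago vs limit 730 → not met
4. days of unreported inventory shrinkage 6 ≤ 8 → met
5. age-verification signage absent → not met
6. condition 'sells kegs' holds; excise tax filing 193 days ago vs limit 270 → met
7. managers with responsible-vendor certification 1 < 3 → not met
8. signage compliance review 766 days ago vs limit 540 → not met
9. age-verification audit 123 days ago vs limit 120 → not met
10. responsible-vendor training 287 days ago vs limit 270 → not met
11. liquor liability coverage $725,000 < $800,000 → not met
12. sale-to-minor violations in the past year 3 > 1 → not met
Not met: 10 of 12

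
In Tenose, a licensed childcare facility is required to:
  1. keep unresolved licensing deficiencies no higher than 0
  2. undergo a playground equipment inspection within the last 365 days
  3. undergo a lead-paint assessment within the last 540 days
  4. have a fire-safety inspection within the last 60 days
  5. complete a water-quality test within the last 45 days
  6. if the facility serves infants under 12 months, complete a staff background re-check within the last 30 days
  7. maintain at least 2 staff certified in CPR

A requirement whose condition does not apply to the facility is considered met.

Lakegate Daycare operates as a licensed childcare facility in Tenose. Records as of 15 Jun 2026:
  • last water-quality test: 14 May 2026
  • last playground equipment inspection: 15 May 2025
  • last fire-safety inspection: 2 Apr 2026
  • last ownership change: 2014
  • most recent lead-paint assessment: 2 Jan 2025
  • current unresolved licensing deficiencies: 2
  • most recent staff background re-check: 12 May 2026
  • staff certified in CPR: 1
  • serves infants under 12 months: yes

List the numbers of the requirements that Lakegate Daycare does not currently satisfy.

1. unresolved licensing deficiencies 2 > 0 → not met
2. playground equipment inspection 396 days ago vs limit 365 → not met
3. lead-paint assessment 529 days ago vs limit 540 → met
4. fire-safety inspection 74 days ago vs limit 60 → not met
5. water-quality test 32 days ago vs limit 45 → met
6. condition 'serves infants under 12 months' holds; staff background re-check 34 days ago vs limit 30 → not met
7. staff certified in CPR 1 < 2 → not met
Not met: 1, 2, 4, 6, 7

1, 2, 4, 6, 7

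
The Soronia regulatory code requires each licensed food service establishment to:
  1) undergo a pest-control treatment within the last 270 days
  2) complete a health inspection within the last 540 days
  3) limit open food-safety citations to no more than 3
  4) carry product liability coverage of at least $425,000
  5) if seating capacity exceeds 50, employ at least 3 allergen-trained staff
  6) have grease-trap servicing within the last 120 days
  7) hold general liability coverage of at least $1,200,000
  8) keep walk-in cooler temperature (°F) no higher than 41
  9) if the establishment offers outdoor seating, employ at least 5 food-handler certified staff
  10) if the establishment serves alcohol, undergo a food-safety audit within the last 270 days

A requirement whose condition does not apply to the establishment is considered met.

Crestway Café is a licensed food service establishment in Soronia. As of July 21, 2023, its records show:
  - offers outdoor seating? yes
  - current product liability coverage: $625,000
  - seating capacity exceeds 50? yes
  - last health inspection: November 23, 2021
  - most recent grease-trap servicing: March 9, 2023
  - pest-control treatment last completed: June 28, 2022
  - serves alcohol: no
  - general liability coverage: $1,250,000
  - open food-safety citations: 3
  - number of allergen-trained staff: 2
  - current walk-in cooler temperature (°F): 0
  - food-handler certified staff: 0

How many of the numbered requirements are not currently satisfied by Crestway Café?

1. pest-control treatment 388 days ago vs limit 270 → not met
2. health inspection 605 days ago vs limit 540 → not met
3. open food-safety citations 3 ≤ 3 → met
4. product liability coverage $625,000 ≥ $425,000 → met
5. condition 'seating capacity exceeds 50' holds; allergen-trained staff 2 < 3 → not met
6. grease-trap servicing 134 days ago vs limit 120 → not met
7. general liability coverage $1,250,000 ≥ $1,200,000 → met
8. walk-in cooler temperature (°F) 0 ≤ 41 → met
9. condition 'offers outdoor seating' holds; food-handler certified staff 0 < 5 → not met
10. condition 'serves alcohol' does not hold → requirement n/a → met
Not met: 5 of 10

5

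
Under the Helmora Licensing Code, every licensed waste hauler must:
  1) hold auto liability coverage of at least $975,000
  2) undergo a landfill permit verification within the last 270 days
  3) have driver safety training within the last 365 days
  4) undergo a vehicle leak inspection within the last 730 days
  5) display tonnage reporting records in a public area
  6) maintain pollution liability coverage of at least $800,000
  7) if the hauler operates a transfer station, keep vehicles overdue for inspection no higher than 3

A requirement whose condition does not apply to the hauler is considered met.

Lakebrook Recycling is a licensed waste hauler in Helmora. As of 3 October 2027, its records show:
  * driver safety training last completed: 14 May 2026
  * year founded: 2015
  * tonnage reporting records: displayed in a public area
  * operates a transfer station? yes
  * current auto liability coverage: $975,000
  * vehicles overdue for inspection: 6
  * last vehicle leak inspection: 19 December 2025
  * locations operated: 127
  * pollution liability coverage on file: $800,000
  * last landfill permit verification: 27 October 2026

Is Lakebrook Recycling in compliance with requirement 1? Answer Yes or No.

Yes

1. auto liability coverage $975,000 ≥ $975,000 → met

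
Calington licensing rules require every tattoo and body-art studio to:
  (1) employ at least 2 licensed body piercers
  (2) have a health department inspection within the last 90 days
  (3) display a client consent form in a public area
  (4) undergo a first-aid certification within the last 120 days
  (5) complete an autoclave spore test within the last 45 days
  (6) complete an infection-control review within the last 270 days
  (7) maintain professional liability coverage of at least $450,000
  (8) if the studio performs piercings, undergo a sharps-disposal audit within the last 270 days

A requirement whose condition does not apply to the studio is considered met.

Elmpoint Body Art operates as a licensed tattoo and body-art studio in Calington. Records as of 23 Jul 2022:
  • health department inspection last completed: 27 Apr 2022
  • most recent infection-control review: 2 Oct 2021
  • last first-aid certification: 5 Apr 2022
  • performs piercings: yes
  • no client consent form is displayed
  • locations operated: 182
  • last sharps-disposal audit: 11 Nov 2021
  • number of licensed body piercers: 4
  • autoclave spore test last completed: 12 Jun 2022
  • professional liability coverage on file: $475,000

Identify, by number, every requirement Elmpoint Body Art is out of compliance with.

1. licensed body piercers 4 ≥ 2 → met
2. health department inspection 87 days ago vs limit 90 → met
3. client consent form absent → not met
4. first-aid certification 109 days ago vs limit 120 → met
5. autoclave spore test 41 days ago vs limit 45 → met
6. infection-control review 294 days ago vs limit 270 → not met
7. professional liability coverage $475,000 ≥ $450,000 → met
8. condition 'performs piercings' holds; sharps-disposal audit 254 days ago vs limit 270 → met
Not met: 3, 6

3, 6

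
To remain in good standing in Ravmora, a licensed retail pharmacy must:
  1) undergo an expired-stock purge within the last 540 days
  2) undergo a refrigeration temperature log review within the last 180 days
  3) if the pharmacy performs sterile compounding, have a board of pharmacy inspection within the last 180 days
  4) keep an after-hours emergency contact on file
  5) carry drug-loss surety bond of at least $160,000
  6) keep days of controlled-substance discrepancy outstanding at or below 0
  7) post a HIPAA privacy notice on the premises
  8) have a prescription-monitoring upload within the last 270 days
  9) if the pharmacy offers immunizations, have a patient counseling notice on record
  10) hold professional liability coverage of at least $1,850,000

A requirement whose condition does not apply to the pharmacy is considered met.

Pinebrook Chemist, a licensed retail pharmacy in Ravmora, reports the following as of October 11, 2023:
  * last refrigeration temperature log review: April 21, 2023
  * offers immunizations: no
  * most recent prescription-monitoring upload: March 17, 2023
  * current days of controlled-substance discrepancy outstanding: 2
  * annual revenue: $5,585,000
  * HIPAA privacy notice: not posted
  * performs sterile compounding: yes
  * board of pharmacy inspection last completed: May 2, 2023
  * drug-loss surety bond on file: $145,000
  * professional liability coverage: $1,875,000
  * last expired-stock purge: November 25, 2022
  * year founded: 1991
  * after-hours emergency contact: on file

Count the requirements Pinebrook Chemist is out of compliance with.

3

1. expired-stock purge 320 days ago vs limit 540 → met
2. refrigeration temperature log review 173 days ago vs limit 180 → met
3. condition 'performs sterile compounding' holds; board of pharmacy inspection 162 days ago vs limit 180 → met
4. after-hours emergency contact present → met
5. drug-loss surety bond $145,000 < $160,000 → not met
6. days of controlled-substance discrepancy outstanding 2 > 0 → not met
7. HIPAA privacy notice absent → not met
8. prescription-monitoring upload 208 days ago vs limit 270 → met
9. condition 'offers immunizations' does not hold → requirement n/a → met
10. professional liability coverage $1,875,000 ≥ $1,850,000 → met
Not met: 3 of 10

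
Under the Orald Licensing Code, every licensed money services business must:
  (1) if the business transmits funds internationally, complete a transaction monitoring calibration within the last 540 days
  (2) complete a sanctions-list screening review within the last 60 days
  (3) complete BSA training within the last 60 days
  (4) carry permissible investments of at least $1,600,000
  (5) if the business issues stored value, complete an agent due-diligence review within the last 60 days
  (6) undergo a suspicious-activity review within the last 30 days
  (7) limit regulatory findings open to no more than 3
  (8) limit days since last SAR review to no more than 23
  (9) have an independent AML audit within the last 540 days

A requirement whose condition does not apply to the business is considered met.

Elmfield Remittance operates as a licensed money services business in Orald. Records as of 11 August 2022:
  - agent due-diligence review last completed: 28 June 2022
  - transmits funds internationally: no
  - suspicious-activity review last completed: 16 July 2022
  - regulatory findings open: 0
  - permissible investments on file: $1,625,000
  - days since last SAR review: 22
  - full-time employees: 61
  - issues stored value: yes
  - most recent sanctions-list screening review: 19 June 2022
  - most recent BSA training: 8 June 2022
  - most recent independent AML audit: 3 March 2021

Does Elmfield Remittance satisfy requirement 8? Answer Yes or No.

8. days since last SAR review 22 ≤ 23 → met

Yes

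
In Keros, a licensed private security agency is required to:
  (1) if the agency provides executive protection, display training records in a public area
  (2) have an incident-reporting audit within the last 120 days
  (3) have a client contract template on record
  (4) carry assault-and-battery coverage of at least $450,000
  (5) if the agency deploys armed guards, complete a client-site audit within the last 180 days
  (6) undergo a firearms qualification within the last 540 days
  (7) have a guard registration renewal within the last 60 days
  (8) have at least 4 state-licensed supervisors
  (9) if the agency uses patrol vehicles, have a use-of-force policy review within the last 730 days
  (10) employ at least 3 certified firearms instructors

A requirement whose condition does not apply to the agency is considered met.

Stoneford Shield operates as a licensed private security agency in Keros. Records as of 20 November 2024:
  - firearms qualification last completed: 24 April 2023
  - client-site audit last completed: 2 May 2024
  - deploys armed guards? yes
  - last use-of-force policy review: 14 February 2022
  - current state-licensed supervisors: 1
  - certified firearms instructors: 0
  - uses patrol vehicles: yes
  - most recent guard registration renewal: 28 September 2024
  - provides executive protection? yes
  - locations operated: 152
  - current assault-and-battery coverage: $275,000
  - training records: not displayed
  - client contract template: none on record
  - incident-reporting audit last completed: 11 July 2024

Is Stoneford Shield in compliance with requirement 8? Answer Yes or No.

No

8. state-licensed supervisors 1 < 4 → not met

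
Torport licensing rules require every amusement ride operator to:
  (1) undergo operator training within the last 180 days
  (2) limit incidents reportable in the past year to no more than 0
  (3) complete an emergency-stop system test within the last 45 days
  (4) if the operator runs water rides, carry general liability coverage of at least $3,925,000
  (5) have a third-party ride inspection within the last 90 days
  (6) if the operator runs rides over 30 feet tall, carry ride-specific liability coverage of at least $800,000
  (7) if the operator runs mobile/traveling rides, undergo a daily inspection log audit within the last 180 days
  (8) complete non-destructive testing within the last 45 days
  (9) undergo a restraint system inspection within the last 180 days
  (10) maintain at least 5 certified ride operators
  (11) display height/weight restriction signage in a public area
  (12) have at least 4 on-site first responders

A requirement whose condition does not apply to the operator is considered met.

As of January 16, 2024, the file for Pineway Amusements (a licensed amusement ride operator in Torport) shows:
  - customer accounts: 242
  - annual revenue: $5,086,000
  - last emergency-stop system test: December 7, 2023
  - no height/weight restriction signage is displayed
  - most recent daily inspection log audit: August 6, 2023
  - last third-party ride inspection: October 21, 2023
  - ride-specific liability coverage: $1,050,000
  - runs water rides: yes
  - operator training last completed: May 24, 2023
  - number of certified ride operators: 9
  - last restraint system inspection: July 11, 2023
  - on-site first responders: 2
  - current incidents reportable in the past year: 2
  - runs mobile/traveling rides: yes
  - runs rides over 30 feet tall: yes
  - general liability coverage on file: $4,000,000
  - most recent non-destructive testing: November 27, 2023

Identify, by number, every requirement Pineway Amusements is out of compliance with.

1. operator training 237 days ago vs limit 180 → not met
2. incidents reportable in the past year 2 > 0 → not met
3. emergency-stop system test 40 days ago vs limit 45 → met
4. condition 'runs water rides' holds; general liability coverage $4,000,000 ≥ $3,925,000 → met
5. third-party ride inspection 87 days ago vs limit 90 → met
6. condition 'runs rides over 30 feet tall' holds; ride-specific liability coverage $1,050,000 ≥ $800,000 → met
7. condition 'runs mobile/traveling rides' holds; daily inspection log audit 163 days ago vs limit 180 → met
8. non-destructive testing 50 days ago vs limit 45 → not met
9. restraint system inspection 189 days ago vs limit 180 → not met
10. certified ride operators 9 ≥ 5 → met
11. height/weight restriction signage absent → not met
12. on-site first responders 2 < 4 → not met
Not met: 1, 2, 8, 9, 11, 12

1, 2, 8, 9, 11, 12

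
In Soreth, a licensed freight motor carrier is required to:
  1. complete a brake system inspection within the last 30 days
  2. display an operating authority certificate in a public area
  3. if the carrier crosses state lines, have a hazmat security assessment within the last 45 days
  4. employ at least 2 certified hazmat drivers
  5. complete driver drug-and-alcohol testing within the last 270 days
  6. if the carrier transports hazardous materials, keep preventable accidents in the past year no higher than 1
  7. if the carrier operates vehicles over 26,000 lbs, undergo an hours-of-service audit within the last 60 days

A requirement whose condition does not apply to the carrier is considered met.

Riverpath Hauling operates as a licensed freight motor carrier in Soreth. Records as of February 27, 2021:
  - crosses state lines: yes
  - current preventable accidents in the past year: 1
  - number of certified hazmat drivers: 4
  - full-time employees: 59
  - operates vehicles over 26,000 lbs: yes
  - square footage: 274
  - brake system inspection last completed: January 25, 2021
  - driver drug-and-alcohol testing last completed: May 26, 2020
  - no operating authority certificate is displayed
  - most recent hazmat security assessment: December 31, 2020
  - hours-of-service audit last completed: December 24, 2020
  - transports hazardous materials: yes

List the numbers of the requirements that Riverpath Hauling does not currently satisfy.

1, 2, 3, 5, 7

1. brake system inspection 33 days ago vs limit 30 → not met
2. operating authority certificate absent → not met
3. condition 'crosses state lines' holds; hazmat security assessment 58 days ago vs limit 45 → not met
4. certified hazmat drivers 4 ≥ 2 → met
5. driver drug-and-alcohol testing 277 days ago vs limit 270 → not met
6. condition 'transports hazardous materials' holds; preventable accidents in the past year 1 ≤ 1 → met
7. condition 'operates vehicles over 26,000 lbs' holds; hours-of-service audit 65 days ago vs limit 60 → not met
Not met: 1, 2, 3, 5, 7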